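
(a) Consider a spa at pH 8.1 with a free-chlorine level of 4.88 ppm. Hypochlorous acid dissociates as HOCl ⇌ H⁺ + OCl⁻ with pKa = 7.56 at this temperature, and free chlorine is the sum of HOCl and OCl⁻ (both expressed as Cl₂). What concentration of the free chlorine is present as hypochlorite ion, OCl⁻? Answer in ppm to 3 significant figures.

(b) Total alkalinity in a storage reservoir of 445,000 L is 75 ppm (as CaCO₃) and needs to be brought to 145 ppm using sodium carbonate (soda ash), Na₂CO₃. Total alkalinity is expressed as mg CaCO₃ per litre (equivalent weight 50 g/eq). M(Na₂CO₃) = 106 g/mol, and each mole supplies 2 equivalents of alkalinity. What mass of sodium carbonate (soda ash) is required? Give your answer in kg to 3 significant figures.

(a) [OCl⁻]/[HOCl] = 10^(pH − pKa) = 10^(8.1 − 7.56) = 10^0.54 = 3.467.
(a) Fraction as HOCl = 1 / (1 + 3.467) = 0.2238.
(a) OCl⁻ = (1 − 0.2238) × 4.88 ppm = 3.788 ppm.

(b) Alkalinity to add: (145 − 75) = 70 mg/L as CaCO₃ × 445,000 L = 31,150 g as CaCO₃.
(b) Equivalents: 31,150 g ÷ 50 g/eq = 623 eq.
(b) Each mole of Na₂CO₃ supplies 2 eq, so 623 / 2 = 311.5 mol.
(b) Mass: 311.5 mol × 106 g/mol = 33,020 g.

(a) 3.79 ppm; (b) 33.0 kg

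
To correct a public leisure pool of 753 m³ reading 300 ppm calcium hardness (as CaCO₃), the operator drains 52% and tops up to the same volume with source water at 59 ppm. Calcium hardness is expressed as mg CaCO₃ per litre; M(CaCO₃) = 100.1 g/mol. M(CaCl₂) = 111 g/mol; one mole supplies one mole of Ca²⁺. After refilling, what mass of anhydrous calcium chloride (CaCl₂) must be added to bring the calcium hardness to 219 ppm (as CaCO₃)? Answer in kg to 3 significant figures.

37.0 kg

Volume: 753 m³ = 753,000 L.
After draining 52% and refilling: 300 × 0.48 + 59 × 0.52 = 174.68 ppm.
Deficit to target: 219 − 174.68 = 44.32 mg/L.
As CaCO₃: 44.32 mg/L × 753,000 L = 33,370 g; ÷ 100.1 = 333.4 mol Ca²⁺.
Mass: 333.4 × 111 = 37,010 g.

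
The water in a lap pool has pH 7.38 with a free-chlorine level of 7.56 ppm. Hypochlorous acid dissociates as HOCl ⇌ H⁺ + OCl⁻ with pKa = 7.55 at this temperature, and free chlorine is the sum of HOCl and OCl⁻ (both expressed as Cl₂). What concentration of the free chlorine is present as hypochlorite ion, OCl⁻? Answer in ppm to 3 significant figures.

[OCl⁻]/[HOCl] = 10^(pH − pKa) = 10^(7.38 − 7.55) = 10^-0.17 = 0.6761.
Fraction as HOCl = 1 / (1 + 0.6761) = 0.5966.
OCl⁻ = (1 − 0.5966) × 7.56 ppm = 3.049 ppm.

3.05 ppm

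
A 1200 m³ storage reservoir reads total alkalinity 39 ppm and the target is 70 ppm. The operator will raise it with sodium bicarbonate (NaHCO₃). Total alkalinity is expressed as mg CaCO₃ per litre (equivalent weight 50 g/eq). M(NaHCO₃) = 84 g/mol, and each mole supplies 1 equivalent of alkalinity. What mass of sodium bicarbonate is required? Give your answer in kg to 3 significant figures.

Volume: 1200 m³ = 1,200,000 L.
Alkalinity to add: (70 − 39) = 31 mg/L as CaCO₃ × 1,200,000 L = 37,200 g as CaCO₃.
Equivalents: 37,200 g ÷ 50 g/eq = 744 eq.
NaHCO₃ supplies 1 eq per mole → 744 mol.
Mass: 744 mol × 84 g/mol = 62,500 g.

62.5 kg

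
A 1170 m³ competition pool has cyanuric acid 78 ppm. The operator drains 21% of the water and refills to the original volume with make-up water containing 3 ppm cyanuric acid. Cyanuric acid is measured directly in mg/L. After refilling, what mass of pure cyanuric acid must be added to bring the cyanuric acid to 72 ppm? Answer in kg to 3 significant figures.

Volume: 1170 m³ = 1,170,000 L.
After draining 21% and refilling: 78 × 0.79 + 3 × 0.21 = 62.25 ppm.
Deficit to target: 72 − 62.25 = 9.75 mg/L.
Mass: 9.75 mg/L × 1,170,000 L = 11,410 g cyanuric acid.

11.4 kg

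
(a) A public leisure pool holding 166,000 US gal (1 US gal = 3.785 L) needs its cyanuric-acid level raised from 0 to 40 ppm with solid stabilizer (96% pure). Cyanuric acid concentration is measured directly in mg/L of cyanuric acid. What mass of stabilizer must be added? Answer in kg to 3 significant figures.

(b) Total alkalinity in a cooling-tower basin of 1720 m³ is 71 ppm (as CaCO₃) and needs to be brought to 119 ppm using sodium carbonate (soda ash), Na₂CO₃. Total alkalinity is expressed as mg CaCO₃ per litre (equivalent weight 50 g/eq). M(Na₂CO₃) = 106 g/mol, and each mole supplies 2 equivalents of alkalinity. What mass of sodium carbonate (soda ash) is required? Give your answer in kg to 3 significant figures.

(a) Volume: 166,000 US gal × 3.785 L/gal = 628,310 L.
(a) CYA to add: (40 − 0) = 40 mg/L × 628,310 L = 25,130 g cyanuric acid.
(a) At 96% purity: 25,130 / 0.96 = 26,180 g product.

(b) Volume: 1720 m³ = 1,720,000 L.
(b) Alkalinity to add: (119 − 71) = 48 mg/L as CaCO₃ × 1,720,000 L = 82,560 g as CaCO₃.
(b) Equivalents: 82,560 g ÷ 50 g/eq = 1651 eq.
(b) Each mole of Na₂CO₃ supplies 2 eq, so 1651 / 2 = 825.6 mol.
(b) Mass: 825.6 mol × 106 g/mol = 87,510 g.

(a) 26.2 kg; (b) 87.5 kg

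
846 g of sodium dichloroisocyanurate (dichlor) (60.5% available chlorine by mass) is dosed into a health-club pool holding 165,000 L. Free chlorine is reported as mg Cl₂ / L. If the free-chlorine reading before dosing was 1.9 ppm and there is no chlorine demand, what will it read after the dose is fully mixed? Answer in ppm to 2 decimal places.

5.00 ppm

Available chlorine delivered: 846 g × 0.605 = 511.8 g as Cl₂.
Concentration rise: 511.8 g / 165,000 L = 3.102 mg/L = 3.10 ppm.
Final FC: 1.9 + 3.10 = 5.00 ppm.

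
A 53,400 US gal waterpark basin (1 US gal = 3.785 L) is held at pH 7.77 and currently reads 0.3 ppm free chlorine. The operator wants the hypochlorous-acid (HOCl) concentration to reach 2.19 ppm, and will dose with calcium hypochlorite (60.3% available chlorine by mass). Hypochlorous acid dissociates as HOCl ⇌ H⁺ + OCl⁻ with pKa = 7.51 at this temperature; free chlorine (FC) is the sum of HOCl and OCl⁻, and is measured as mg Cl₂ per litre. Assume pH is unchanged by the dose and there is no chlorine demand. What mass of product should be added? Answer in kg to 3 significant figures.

1.97 kg

Volume: 53,400 US gal × 3.785 L/gal = 202,119 L.
[OCl⁻]/[HOCl] = 10^(pH − pKa) = 10^(7.77 − 7.51) = 1.82; fraction as HOCl = 1/(1 + 1.82) = 0.3546.
Free chlorine required for 2.19 ppm HOCl: 2.19 / 0.3546 = 6.175 ppm.
FC to add: 6.175 − 0.3 = 5.875 mg/L as Cl₂.
Cl₂ equivalent: 5.875 mg/L × 202,119 L = 1187 g.
Product at 60.3% available Cl: 1187 / 0.603 = 1969 g.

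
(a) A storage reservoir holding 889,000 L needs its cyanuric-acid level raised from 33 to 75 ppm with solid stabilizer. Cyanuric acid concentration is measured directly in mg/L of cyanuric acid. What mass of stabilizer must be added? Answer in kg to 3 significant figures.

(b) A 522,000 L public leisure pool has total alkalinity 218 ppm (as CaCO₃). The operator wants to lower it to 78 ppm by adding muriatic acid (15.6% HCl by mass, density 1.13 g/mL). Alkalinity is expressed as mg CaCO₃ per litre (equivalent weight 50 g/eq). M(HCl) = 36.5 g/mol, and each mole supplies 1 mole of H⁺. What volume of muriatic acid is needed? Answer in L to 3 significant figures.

(a) CYA to add: (75 − 33) = 42 mg/L × 889,000 L = 37,340 g cyanuric acid.

(b) Alkalinity to neutralize: (218 − 78) = 140 mg/L as CaCO₃ × 522,000 L = 73,080 g as CaCO₃.
(b) Equivalents of H⁺ required: 73,080 ÷ 50 g/eq = 1462 eq = 1462 mol HCl.
(b) Mass of HCl: 1462 × 36.5 = 53,350 g.
(b) Mass of 15.6% solution: 53,350 / 0.156 = 342,000 g.
(b) Volume: 342,000 g ÷ 1.13 g/mL = 302,600 mL.

(a) 37.3 kg; (b) 303 L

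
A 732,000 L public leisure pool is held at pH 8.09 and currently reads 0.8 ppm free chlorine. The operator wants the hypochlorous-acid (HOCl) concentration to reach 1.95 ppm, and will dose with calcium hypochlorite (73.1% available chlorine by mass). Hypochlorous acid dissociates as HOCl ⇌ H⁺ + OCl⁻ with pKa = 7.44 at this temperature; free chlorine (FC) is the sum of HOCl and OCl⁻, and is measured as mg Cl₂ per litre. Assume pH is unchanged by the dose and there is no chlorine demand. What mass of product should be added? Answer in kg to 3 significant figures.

[OCl⁻]/[HOCl] = 10^(pH − pKa) = 10^(8.09 − 7.44) = 4.467; fraction as HOCl = 1/(1 + 4.467) = 0.1829.
Free chlorine required for 1.95 ppm HOCl: 1.95 / 0.1829 = 10.66 ppm.
FC to add: 10.66 − 0.8 = 9.86 mg/L as Cl₂.
Cl₂ equivalent: 9.86 mg/L × 732,000 L = 7218 g.
Product at 73.1% available Cl: 7218 / 0.731 = 9874 g.

9.87 kg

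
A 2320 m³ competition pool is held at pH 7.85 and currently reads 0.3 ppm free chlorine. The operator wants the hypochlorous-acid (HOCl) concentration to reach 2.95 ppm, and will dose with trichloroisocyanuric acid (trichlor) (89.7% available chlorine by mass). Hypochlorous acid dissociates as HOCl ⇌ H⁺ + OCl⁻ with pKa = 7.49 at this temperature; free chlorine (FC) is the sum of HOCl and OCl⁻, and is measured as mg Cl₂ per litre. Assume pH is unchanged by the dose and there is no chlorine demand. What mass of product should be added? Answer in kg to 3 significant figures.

Volume: 2320 m³ = 2,320,000 L.
[OCl⁻]/[HOCl] = 10^(pH − pKa) = 10^(7.85 − 7.49) = 2.291; fraction as HOCl = 1/(1 + 2.291) = 0.3039.
Free chlorine required for 2.95 ppm HOCl: 2.95 / 0.3039 = 9.708 ppm.
FC to add: 9.708 − 0.3 = 9.408 mg/L as Cl₂.
Cl₂ equivalent: 9.408 mg/L × 2,320,000 L = 21,830 g.
Product at 89.7% available Cl: 21,830 / 0.897 = 24,330 g.

24.3 kg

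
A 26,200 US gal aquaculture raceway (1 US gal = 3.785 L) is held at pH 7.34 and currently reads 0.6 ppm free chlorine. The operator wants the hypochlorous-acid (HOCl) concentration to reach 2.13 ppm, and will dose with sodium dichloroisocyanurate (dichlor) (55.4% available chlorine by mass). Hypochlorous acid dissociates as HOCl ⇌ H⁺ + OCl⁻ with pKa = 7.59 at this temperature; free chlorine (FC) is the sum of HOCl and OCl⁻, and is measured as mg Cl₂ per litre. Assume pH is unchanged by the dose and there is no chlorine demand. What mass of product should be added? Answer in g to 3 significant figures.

Volume: 26,200 US gal × 3.785 L/gal = 99,167 L.
[OCl⁻]/[HOCl] = 10^(pH − pKa) = 10^(7.34 − 7.59) = 0.5623; fraction as HOCl = 1/(1 + 0.5623) = 0.6401.
Free chlorine required for 2.13 ppm HOCl: 2.13 / 0.6401 = 3.328 ppm.
FC to add: 3.328 − 0.6 = 2.728 mg/L as Cl₂.
Cl₂ equivalent: 2.728 mg/L × 99,167 L = 270.5 g.
Product at 55.4% available Cl: 270.5 / 0.554 = 488.3 g.

488 g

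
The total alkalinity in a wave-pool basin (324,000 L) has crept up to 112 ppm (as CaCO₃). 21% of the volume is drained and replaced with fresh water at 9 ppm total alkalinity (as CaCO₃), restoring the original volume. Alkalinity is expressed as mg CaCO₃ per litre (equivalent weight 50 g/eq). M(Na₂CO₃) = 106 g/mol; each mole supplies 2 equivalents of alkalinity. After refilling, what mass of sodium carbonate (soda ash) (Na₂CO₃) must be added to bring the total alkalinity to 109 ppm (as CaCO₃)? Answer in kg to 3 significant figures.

After draining 21% and refilling: 112 × 0.79 + 9 × 0.21 = 90.37 ppm.
Deficit to target: 109 − 90.37 = 18.63 mg/L.
As CaCO₃: 18.63 mg/L × 324,000 L = 6036 g; ÷ 50 g/eq ÷ 2 = 60.36 mol Na₂CO₃.
Mass: 60.36 × 106 = 6398 g.

6.40 kg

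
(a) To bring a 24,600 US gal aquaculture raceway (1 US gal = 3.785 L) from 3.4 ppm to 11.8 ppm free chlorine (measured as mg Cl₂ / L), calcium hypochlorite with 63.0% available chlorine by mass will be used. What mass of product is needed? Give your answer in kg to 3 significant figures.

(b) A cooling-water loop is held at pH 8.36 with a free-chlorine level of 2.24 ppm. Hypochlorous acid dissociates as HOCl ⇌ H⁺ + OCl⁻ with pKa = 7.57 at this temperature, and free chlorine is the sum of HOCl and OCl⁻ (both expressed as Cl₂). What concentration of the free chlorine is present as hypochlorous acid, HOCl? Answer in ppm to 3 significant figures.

(a) 1.24 kg; (b) 0.313 ppm

(a) Volume: 24,600 US gal × 3.785 L/gal = 93,111 L.
(a) Chlorine deficit: 11.8 − 3.4 = 8.4 ppm = 8.4 mg/L as Cl₂.
(a) Cl₂ equivalent needed: 8.4 mg/L × 93,111 L = 782,100 mg = 782.1 g.
(a) Product at 63.0% available chlorine: 782.1 / 0.63 = 1241 g.

(b) [OCl⁻]/[HOCl] = 10^(pH − pKa) = 10^(8.36 − 7.57) = 10^0.79 = 6.166.
(b) Fraction as HOCl = 1 / (1 + 6.166) = 0.1395.
(b) HOCl = 0.1395 × 2.24 ppm = 0.3126 ppm.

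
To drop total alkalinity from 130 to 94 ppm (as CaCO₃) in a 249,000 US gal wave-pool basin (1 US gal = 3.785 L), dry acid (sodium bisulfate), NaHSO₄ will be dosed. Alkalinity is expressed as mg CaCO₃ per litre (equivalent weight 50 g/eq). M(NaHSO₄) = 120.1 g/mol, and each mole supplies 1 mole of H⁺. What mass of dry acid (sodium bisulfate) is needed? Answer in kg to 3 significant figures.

Volume: 249,000 US gal × 3.785 L/gal = 942,465 L.
Alkalinity to neutralize: (130 − 94) = 36 mg/L as CaCO₃ × 942,465 L = 33,930 g as CaCO₃.
Equivalents of H⁺ required: 33,930 ÷ 50 g/eq = 678.6 eq = 678.6 mol NaHSO₄.
Mass of NaHSO₄: 678.6 × 120.1 = 81,500 g.

81.5 kg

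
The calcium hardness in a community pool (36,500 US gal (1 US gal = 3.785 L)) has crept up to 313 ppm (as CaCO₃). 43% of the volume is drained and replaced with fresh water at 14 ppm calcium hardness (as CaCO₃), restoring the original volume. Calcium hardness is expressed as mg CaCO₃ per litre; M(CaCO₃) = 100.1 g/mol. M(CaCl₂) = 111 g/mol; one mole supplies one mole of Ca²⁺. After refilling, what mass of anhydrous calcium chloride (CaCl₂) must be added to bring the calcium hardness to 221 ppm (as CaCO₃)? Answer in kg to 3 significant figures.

Volume: 36,500 US gal × 3.785 L/gal = 138,152 L.
After draining 43% and refilling: 313 × 0.57 + 14 × 0.43 = 184.43 ppm.
Deficit to target: 221 − 184.43 = 36.57 mg/L.
As CaCO₃: 36.57 mg/L × 138,152 L = 5052 g; ÷ 100.1 = 50.47 mol Ca²⁺.
Mass: 50.47 × 111 = 5602 g.

5.60 kg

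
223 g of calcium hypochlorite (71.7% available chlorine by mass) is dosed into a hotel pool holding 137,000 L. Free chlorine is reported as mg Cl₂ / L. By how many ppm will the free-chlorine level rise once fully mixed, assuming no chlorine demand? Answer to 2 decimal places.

1.17 ppm

Available chlorine delivered: 223 g × 0.717 = 159.9 g as Cl₂.
Concentration rise: 159.9 g / 137,000 L = 1.167 mg/L = 1.17 ppm.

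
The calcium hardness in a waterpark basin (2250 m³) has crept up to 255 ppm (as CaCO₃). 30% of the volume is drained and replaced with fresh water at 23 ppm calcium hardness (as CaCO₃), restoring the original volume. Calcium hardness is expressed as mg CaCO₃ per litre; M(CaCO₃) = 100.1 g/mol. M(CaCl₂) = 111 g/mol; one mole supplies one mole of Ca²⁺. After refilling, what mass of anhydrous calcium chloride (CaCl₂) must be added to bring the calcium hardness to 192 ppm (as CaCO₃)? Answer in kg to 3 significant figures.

Volume: 2250 m³ = 2,250,000 L.
After draining 30% and refilling: 255 × 0.70 + 23 × 0.30 = 185.4 ppm.
Deficit to target: 192 − 185.4 = 6.6 mg/L.
As CaCO₃: 6.6 mg/L × 2,250,000 L = 14,850 g; ÷ 100.1 = 148.4 mol Ca²⁺.
Mass: 148.4 × 111 = 16,470 g.

16.5 kg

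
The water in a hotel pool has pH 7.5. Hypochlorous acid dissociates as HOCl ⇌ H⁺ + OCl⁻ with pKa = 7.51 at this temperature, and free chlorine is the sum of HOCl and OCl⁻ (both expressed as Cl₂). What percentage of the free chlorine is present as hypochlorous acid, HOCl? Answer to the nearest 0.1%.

[OCl⁻]/[HOCl] = 10^(pH − pKa) = 10^(7.5 − 7.51) = 10^-0.01 = 0.9772.
Fraction as HOCl = 1 / (1 + 0.9772) = 0.5058.

50.6%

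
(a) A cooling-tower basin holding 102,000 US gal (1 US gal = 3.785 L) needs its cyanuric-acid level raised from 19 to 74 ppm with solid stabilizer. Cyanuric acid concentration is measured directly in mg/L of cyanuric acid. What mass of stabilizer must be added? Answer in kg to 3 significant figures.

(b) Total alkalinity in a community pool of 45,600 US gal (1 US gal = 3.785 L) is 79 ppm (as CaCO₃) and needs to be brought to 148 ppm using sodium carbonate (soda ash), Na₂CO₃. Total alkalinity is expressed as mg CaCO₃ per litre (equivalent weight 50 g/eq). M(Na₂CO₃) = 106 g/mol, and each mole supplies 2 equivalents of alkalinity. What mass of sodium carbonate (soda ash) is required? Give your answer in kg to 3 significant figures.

(a) 21.2 kg; (b) 12.6 kg

(a) Volume: 102,000 US gal × 3.785 L/gal = 386,070 L.
(a) CYA to add: (74 − 19) = 55 mg/L × 386,070 L = 21,230 g cyanuric acid.

(b) Volume: 45,600 US gal × 3.785 L/gal = 172,596 L.
(b) Alkalinity to add: (148 − 79) = 69 mg/L as CaCO₃ × 172,596 L = 11,910 g as CaCO₃.
(b) Equivalents: 11,910 g ÷ 50 g/eq = 238.2 eq.
(b) Each mole of Na₂CO₃ supplies 2 eq, so 238.2 / 2 = 119.1 mol.
(b) Mass: 119.1 mol × 106 g/mol = 12,620 g.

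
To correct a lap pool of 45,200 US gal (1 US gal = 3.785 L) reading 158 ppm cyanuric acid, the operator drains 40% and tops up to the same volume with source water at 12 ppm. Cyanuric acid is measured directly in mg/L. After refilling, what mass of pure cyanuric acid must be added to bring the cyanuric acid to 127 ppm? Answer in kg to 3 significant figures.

Volume: 45,200 US gal × 3.785 L/gal = 171,082 L.
After draining 40% and refilling: 158 × 0.60 + 12 × 0.40 = 99.6 ppm.
Deficit to target: 127 − 99.6 = 27.4 mg/L.
Mass: 27.4 mg/L × 171,082 L = 4688 g cyanuric acid.

4.69 kg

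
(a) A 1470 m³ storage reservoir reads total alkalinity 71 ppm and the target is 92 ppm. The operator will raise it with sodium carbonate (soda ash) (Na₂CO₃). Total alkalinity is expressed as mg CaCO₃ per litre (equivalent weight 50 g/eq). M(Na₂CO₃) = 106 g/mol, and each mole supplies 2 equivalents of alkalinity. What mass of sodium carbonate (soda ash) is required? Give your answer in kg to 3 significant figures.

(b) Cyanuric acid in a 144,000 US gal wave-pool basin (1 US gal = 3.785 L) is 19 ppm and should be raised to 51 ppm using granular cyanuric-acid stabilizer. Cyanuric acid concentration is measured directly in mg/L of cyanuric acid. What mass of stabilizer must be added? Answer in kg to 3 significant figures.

(a) 32.7 kg; (b) 17.4 kg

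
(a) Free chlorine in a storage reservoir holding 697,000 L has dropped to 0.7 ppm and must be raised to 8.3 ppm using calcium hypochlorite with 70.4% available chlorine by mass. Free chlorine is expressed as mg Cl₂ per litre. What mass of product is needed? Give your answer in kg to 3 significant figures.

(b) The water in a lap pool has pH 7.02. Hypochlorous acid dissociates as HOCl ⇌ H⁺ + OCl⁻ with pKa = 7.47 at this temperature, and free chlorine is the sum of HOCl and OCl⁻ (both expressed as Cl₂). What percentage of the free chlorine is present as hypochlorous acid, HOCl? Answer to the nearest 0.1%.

(a) 7.52 kg; (b) 73.8%

(a) Chlorine deficit: 8.3 − 0.7 = 7.6 ppm = 7.6 mg/L as Cl₂.
(a) Cl₂ equivalent needed: 7.6 mg/L × 697,000 L = 5,297,000 mg = 5297 g.
(a) Product at 70.4% available chlorine: 5297 / 0.704 = 7524 g.

(b) [OCl⁻]/[HOCl] = 10^(pH − pKa) = 10^(7.02 − 7.47) = 10^-0.45 = 0.3548.
(b) Fraction as HOCl = 1 / (1 + 0.3548) = 0.7381.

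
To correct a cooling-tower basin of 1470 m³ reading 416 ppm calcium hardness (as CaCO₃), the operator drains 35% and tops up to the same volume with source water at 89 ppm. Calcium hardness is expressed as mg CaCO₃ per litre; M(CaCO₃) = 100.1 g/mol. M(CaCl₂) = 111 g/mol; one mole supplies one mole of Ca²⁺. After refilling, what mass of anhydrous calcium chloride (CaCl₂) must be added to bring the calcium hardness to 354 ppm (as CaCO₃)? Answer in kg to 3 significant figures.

Volume: 1470 m³ = 1,470,000 L.
After draining 35% and refilling: 416 × 0.65 + 89 × 0.35 = 301.55 ppm.
Deficit to target: 354 − 301.55 = 52.45 mg/L.
As CaCO₃: 52.45 mg/L × 1,470,000 L = 77,100 g; ÷ 100.1 = 770.2 mol Ca²⁺.
Mass: 770.2 × 111 = 85,500 g.

85.5 kg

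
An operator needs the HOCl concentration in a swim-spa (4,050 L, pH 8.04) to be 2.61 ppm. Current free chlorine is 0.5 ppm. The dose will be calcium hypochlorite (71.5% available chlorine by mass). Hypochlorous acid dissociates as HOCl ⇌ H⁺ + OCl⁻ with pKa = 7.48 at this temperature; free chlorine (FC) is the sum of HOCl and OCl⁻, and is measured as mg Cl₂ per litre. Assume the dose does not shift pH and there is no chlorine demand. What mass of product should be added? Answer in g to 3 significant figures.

65.6 g

[OCl⁻]/[HOCl] = 10^(pH − pKa) = 10^(8.04 − 7.48) = 3.631; fraction as HOCl = 1/(1 + 3.631) = 0.2159.
Free chlorine required for 2.61 ppm HOCl: 2.61 / 0.2159 = 12.09 ppm.
FC to add: 12.09 − 0.5 = 11.59 mg/L as Cl₂.
Cl₂ equivalent: 11.59 mg/L × 4,050 L = 46.92 g.
Product at 71.5% available Cl: 46.92 / 0.715 = 65.63 g.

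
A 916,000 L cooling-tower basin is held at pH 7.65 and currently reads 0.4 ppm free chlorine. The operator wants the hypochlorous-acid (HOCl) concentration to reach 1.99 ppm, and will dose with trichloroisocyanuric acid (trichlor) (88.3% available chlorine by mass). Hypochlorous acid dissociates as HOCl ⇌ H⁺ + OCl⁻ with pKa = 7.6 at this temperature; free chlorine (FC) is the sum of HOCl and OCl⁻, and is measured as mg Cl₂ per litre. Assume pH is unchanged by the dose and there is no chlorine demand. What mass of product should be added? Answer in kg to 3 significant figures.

3.97 kg

[OCl⁻]/[HOCl] = 10^(pH − pKa) = 10^(7.65 − 7.6) = 1.122; fraction as HOCl = 1/(1 + 1.122) = 0.4712.
Free chlorine required for 1.99 ppm HOCl: 1.99 / 0.4712 = 4.223 ppm.
FC to add: 4.223 − 0.4 = 3.823 mg/L as Cl₂.
Cl₂ equivalent: 3.823 mg/L × 916,000 L = 3502 g.
Product at 88.3% available Cl: 3502 / 0.883 = 3966 g.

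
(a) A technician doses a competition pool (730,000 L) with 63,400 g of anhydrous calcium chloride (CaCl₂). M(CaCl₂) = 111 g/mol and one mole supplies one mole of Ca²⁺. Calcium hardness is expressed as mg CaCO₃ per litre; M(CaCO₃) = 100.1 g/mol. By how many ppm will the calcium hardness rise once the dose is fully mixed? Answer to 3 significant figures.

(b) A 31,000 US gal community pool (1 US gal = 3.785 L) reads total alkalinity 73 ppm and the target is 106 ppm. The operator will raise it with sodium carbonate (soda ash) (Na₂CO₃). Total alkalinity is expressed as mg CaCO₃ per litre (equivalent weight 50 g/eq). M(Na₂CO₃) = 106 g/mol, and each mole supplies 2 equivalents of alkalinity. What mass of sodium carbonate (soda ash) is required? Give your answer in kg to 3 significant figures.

(a) Moles of Ca²⁺: 63,400 g ÷ 111 g/mol = 571.2 mol.
(a) As CaCO₃: 571.2 mol × 100.1 g/mol = 57,170 g.
(a) Rise: 57,170 g / 730,000 L × 1000 = 78.32 mg/L.

(b) Volume: 31,000 US gal × 3.785 L/gal = 117,335 L.
(b) Alkalinity to add: (106 − 73) = 33 mg/L as CaCO₃ × 117,335 L = 3872 g as CaCO₃.
(b) Equivalents: 3872 g ÷ 50 g/eq = 77.44 eq.
(b) Each mole of Na₂CO₃ supplies 2 eq, so 77.44 / 2 = 38.72 mol.
(b) Mass: 38.72 mol × 106 g/mol = 4104 g.

(a) 78.3 ppm; (b) 4.10 kg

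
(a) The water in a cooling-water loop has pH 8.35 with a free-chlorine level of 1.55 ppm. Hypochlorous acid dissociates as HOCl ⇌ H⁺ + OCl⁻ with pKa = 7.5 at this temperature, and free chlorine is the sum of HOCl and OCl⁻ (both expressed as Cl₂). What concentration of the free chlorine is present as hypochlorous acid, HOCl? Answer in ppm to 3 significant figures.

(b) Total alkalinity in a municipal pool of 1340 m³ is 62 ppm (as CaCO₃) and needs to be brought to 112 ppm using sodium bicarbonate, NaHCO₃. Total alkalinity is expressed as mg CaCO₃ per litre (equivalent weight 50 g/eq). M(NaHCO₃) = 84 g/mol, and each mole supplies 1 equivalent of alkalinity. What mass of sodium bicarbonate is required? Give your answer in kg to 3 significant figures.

(a) [OCl⁻]/[HOCl] = 10^(pH − pKa) = 10^(8.35 − 7.5) = 10^0.85 = 7.079.
(a) Fraction as HOCl = 1 / (1 + 7.079) = 0.1238.
(a) HOCl = 0.1238 × 1.55 ppm = 0.1918 ppm.

(b) Volume: 1340 m³ = 1,340,000 L.
(b) Alkalinity to add: (112 − 62) = 50 mg/L as CaCO₃ × 1,340,000 L = 67,000 g as CaCO₃.
(b) Equivalents: 67,000 g ÷ 50 g/eq = 1340 eq.
(b) NaHCO₃ supplies 1 eq per mole → 1340 mol.
(b) Mass: 1340 mol × 84 g/mol = 112,600 g.

(a) 0.192 ppm; (b) 113 kg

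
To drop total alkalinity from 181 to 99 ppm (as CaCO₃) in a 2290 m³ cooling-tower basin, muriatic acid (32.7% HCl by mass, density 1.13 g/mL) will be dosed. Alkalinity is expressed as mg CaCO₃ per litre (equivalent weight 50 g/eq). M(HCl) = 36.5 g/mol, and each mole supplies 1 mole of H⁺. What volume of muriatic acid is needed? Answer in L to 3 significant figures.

371 L

Volume: 2290 m³ = 2,290,000 L.
Alkalinity to neutralize: (181 − 99) = 82 mg/L as CaCO₃ × 2,290,000 L = 187,800 g as CaCO₃.
Equivalents of H⁺ required: 187,800 ÷ 50 g/eq = 3756 eq = 3756 mol HCl.
Mass of HCl: 3756 × 36.5 = 137,100 g.
Mass of 32.7% solution: 137,100 / 0.327 = 419,200 g.
Volume: 419,200 g ÷ 1.13 g/mL = 371,000 mL.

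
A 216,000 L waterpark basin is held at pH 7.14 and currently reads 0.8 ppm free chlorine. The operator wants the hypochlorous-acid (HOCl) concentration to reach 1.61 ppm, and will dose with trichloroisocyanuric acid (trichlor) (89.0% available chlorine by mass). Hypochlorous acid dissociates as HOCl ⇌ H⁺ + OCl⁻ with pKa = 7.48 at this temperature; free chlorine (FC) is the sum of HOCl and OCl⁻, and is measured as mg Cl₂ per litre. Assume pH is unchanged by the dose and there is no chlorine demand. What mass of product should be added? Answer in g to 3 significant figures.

[OCl⁻]/[HOCl] = 10^(pH − pKa) = 10^(7.14 − 7.48) = 0.4571; fraction as HOCl = 1/(1 + 0.4571) = 0.6863.
Free chlorine required for 1.61 ppm HOCl: 1.61 / 0.6863 = 2.346 ppm.
FC to add: 2.346 − 0.8 = 1.546 mg/L as Cl₂.
Cl₂ equivalent: 1.546 mg/L × 216,000 L = 333.9 g.
Product at 89.0% available Cl: 333.9 / 0.89 = 375.2 g.

375 g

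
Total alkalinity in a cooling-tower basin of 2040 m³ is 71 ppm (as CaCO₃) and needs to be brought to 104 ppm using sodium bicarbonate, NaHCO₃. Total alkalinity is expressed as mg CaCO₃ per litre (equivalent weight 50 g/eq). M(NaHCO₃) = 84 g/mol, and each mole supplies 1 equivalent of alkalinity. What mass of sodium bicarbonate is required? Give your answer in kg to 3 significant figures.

113 kg

Volume: 2040 m³ = 2,040,000 L.
Alkalinity to add: (104 − 71) = 33 mg/L as CaCO₃ × 2,040,000 L = 67,320 g as CaCO₃.
Equivalents: 67,320 g ÷ 50 g/eq = 1346 eq.
NaHCO₃ supplies 1 eq per mole → 1346 mol.
Mass: 1346 mol × 84 g/mol = 113,100 g.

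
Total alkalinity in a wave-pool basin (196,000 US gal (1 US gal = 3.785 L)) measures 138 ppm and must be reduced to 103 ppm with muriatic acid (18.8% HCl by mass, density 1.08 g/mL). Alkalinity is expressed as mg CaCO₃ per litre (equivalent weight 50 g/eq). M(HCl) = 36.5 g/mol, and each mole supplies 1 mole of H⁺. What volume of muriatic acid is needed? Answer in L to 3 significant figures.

93.4 L

Volume: 196,000 US gal × 3.785 L/gal = 741,860 L.
Alkalinity to neutralize: (138 − 103) = 35 mg/L as CaCO₃ × 741,860 L = 25,970 g as CaCO₃.
Equivalents of H⁺ required: 25,970 ÷ 50 g/eq = 519.3 eq = 519.3 mol HCl.
Mass of HCl: 519.3 × 36.5 = 18,950 g.
Mass of 18.8% solution: 18,950 / 0.188 = 100,800 g.
Volume: 100,800 g ÷ 1.08 g/mL = 93,350 mL.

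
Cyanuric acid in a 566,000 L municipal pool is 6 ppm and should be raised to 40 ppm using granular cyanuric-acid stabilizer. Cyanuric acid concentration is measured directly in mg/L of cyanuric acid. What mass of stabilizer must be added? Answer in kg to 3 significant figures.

19.2 kg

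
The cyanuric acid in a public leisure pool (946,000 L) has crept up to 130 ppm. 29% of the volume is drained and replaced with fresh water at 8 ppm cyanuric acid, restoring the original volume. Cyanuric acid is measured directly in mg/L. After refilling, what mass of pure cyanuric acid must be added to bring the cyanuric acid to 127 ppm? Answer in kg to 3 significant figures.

30.6 kg

After draining 29% and refilling: 130 × 0.71 + 8 × 0.29 = 94.62 ppm.
Deficit to target: 127 − 94.62 = 32.38 mg/L.
Mass: 32.38 mg/L × 946,000 L = 30,630 g cyanuric acid.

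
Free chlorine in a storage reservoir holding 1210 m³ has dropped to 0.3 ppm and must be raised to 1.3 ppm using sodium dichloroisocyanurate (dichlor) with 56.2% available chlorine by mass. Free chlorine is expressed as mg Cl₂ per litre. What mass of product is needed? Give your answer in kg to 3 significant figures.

2.15 kg

Volume: 1210 m³ = 1,210,000 L.
Chlorine deficit: 1.3 − 0.3 = 1 ppm = 1 mg/L as Cl₂.
Cl₂ equivalent needed: 1 mg/L × 1,210,000 L = 1,210,000 mg = 1210 g.
Product at 56.2% available chlorine: 1210 / 0.562 = 2153 g.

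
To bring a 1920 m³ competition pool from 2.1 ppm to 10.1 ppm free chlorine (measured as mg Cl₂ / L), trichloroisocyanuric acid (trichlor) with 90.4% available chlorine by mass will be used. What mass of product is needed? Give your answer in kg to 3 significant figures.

Volume: 1920 m³ = 1,920,000 L.
Chlorine deficit: 10.1 − 2.1 = 8 ppm = 8 mg/L as Cl₂.
Cl₂ equivalent needed: 8 mg/L × 1,920,000 L = 15,360,000 mg = 15,360 g.
Product at 90.4% available chlorine: 15,360 / 0.904 = 16,990 g.

17.0 kg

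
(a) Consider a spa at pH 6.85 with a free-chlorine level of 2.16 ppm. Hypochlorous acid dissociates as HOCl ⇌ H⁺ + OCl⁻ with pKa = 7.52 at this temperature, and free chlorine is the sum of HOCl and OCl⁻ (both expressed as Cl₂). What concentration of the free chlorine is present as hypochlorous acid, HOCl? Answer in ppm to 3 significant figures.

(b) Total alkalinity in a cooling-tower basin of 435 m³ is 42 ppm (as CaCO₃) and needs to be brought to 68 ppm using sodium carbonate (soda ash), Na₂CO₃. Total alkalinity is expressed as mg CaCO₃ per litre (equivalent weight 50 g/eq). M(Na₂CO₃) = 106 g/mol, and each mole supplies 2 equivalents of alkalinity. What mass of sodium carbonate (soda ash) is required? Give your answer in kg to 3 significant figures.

(a) [OCl⁻]/[HOCl] = 10^(pH − pKa) = 10^(6.85 − 7.52) = 10^-0.67 = 0.2138.
(a) Fraction as HOCl = 1 / (1 + 0.2138) = 0.8239.
(a) HOCl = 0.8239 × 2.16 ppm = 1.78 ppm.

(b) Volume: 435 m³ = 435,000 L.
(b) Alkalinity to add: (68 − 42) = 26 mg/L as CaCO₃ × 435,000 L = 11,310 g as CaCO₃.
(b) Equivalents: 11,310 g ÷ 50 g/eq = 226.2 eq.
(b) Each mole of Na₂CO₃ supplies 2 eq, so 226.2 / 2 = 113.1 mol.
(b) Mass: 113.1 mol × 106 g/mol = 11,990 g.

(a) 1.78 ppm; (b) 12.0 kg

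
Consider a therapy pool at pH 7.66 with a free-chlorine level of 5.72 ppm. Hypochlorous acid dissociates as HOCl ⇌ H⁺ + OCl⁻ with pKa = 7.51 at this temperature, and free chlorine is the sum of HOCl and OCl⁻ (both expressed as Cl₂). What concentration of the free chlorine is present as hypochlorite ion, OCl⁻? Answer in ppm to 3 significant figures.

3.35 ppm

[OCl⁻]/[HOCl] = 10^(pH − pKa) = 10^(7.66 − 7.51) = 10^0.15 = 1.413.
Fraction as HOCl = 1 / (1 + 1.413) = 0.4145.
OCl⁻ = (1 − 0.4145) × 5.72 ppm = 3.349 ppm.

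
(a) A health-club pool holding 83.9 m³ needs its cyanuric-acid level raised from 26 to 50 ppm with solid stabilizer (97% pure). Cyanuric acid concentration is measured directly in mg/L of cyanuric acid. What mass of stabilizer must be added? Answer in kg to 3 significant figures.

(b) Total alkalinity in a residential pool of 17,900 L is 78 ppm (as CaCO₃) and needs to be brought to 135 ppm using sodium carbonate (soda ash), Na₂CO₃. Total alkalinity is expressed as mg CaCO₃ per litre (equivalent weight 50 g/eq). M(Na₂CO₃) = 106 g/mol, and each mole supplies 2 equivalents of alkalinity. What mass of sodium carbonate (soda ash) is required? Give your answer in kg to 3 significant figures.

(a) Volume: 83.9 m³ = 83,900 L.
(a) CYA to add: (50 − 26) = 24 mg/L × 83,900 L = 2014 g cyanuric acid.
(a) At 97% purity: 2014 / 0.97 = 2076 g product.

(b) Alkalinity to add: (135 − 78) = 57 mg/L as CaCO₃ × 17,900 L = 1020 g as CaCO₃.
(b) Equivalents: 1020 g ÷ 50 g/eq = 20.41 eq.
(b) Each mole of Na₂CO₃ supplies 2 eq, so 20.41 / 2 = 10.2 mol.
(b) Mass: 10.2 mol × 106 g/mol = 1082 g.

(a) 2.08 kg; (b) 1.08 kg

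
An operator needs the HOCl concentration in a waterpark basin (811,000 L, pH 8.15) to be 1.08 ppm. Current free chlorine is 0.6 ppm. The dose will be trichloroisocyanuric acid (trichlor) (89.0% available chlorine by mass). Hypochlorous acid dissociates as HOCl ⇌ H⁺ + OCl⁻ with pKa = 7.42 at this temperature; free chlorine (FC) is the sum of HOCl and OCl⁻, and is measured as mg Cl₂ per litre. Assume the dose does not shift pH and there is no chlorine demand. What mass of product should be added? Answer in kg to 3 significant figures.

[OCl⁻]/[HOCl] = 10^(pH − pKa) = 10^(8.15 − 7.42) = 5.37; fraction as HOCl = 1/(1 + 5.37) = 0.157.
Free chlorine required for 1.08 ppm HOCl: 1.08 / 0.157 = 6.88 ppm.
FC to add: 6.88 − 0.6 = 6.28 mg/L as Cl₂.
Cl₂ equivalent: 6.28 mg/L × 811,000 L = 5093 g.
Product at 89.0% available Cl: 5093 / 0.89 = 5723 g.

5.72 kg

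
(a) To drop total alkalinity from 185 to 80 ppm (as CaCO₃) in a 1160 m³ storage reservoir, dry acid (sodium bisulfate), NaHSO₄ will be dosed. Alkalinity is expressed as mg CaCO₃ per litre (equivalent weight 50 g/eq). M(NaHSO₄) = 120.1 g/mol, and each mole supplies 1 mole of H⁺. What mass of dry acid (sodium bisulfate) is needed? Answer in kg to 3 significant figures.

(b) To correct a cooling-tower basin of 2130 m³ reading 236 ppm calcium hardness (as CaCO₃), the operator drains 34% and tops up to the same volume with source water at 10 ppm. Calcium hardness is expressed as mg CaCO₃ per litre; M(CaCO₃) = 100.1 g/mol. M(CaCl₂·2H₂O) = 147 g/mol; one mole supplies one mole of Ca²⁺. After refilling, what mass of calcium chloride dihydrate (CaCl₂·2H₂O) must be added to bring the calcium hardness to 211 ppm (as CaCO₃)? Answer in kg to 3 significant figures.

(a) Volume: 1160 m³ = 1,160,000 L.
(a) Alkalinity to neutralize: (185 − 80) = 105 mg/L as CaCO₃ × 1,160,000 L = 121,800 g as CaCO₃.
(a) Equivalents of H⁺ required: 121,800 ÷ 50 g/eq = 2436 eq = 2436 mol NaHSO₄.
(a) Mass of NaHSO₄: 2436 × 120.1 = 292,600 g.

(b) Volume: 2130 m³ = 2,130,000 L.
(b) After draining 34% and refilling: 236 × 0.66 + 10 × 0.34 = 159.16 ppm.
(b) Deficit to target: 211 − 159.16 = 51.84 mg/L.
(b) As CaCO₃: 51.84 mg/L × 2,130,000 L = 110,400 g; ÷ 100.1 = 1103 mol Ca²⁺.
(b) Mass: 1103 × 147 = 162,200 g.

(a) 293 kg; (b) 162 kg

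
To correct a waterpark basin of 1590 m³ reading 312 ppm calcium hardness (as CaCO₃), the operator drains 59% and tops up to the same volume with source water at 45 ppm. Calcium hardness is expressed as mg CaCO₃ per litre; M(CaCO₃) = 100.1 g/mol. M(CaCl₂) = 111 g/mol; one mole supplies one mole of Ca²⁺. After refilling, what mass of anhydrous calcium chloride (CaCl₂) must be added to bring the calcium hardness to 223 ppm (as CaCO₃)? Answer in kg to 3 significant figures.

121 kg

Volume: 1590 m³ = 1,590,000 L.
After draining 59% and refilling: 312 × 0.41 + 45 × 0.59 = 154.47 ppm.
Deficit to target: 223 − 154.47 = 68.53 mg/L.
As CaCO₃: 68.53 mg/L × 1,590,000 L = 109,000 g; ÷ 100.1 = 1089 mol Ca²⁺.
Mass: 1089 × 111 = 120,800 g.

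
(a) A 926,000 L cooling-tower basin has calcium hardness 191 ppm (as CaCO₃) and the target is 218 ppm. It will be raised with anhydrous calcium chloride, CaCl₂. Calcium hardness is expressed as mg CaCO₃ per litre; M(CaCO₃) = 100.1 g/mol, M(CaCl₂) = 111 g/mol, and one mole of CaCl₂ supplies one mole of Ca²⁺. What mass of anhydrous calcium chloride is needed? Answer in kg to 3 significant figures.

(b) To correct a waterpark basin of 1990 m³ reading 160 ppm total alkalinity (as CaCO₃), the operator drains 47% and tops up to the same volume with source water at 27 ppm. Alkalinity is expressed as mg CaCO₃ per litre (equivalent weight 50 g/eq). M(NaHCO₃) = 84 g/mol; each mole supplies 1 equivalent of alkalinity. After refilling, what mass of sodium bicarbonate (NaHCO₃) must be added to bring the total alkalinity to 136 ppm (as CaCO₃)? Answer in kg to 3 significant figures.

(a) 27.7 kg; (b) 129 kg

(a) Hardness to add: (218 − 191) = 27 mg/L as CaCO₃ × 926,000 L = 25,000 g as CaCO₃.
(a) Moles of Ca²⁺ (1 mol Ca²⁺ ≡ 1 mol CaCO₃): 25,000 / 100.1 g/mol = 249.8 mol.
(a) Mass of CaCl₂: 249.8 × 111 = 27,720 g.

(b) Volume: 1990 m³ = 1,990,000 L.
(b) After draining 47% and refilling: 160 × 0.53 + 27 × 0.47 = 97.49 ppm.
(b) Deficit to target: 136 − 97.49 = 38.51 mg/L.
(b) As CaCO₃: 38.51 mg/L × 1,990,000 L = 76,630 g; ÷ 50 g/eq ÷ 1 = 1533 mol NaHCO₃.
(b) Mass: 1533 × 84 = 128,700 g.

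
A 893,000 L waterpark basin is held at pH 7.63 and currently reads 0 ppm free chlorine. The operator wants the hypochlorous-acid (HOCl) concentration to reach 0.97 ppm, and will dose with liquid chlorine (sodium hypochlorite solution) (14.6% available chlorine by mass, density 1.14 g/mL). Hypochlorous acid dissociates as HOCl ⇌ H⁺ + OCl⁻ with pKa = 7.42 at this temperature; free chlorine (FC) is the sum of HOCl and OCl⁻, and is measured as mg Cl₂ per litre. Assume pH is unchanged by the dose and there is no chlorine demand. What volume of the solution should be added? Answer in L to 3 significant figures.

13.6 L

[OCl⁻]/[HOCl] = 10^(pH − pKa) = 10^(7.63 − 7.42) = 1.622; fraction as HOCl = 1/(1 + 1.622) = 0.3814.
Free chlorine required for 0.97 ppm HOCl: 0.97 / 0.3814 = 2.543 ppm.
FC to add: 2.543 − 0 = 2.543 mg/L as Cl₂.
Cl₂ equivalent: 2.543 mg/L × 893,000 L = 2271 g.
Product at 14.6% available Cl: 2271 / 0.146 = 15,560 g.
Volume: 15,560 g ÷ 1.14 g/mL = 13,640 mL.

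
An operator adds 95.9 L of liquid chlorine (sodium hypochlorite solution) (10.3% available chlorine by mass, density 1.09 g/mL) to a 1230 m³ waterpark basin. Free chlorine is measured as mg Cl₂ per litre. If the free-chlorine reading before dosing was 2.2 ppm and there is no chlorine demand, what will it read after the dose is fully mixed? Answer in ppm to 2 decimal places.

Volume: 1230 m³ = 1,230,000 L.
Mass of solution: 95.9 L × 1000 mL/L × 1.09 g/mL = 104,500 g.
Available chlorine delivered: 104,500 g × 0.103 = 10,770 g as Cl₂.
Concentration rise: 10,770 g / 1,230,000 L = 8.753 mg/L = 8.75 ppm.
Final FC: 2.2 + 8.75 = 10.95 ppm.

10.95 ppm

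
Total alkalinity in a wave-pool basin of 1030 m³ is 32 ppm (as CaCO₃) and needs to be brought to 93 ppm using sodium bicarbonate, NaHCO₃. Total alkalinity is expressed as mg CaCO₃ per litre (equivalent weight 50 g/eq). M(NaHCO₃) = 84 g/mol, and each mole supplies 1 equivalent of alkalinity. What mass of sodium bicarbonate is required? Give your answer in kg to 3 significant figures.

Volume: 1030 m³ = 1,030,000 L.
Alkalinity to add: (93 − 32) = 61 mg/L as CaCO₃ × 1,030,000 L = 62,830 g as CaCO₃.
Equivalents: 62,830 g ÷ 50 g/eq = 1257 eq.
NaHCO₃ supplies 1 eq per mole → 1257 mol.
Mass: 1257 mol × 84 g/mol = 105,600 g.

106 kg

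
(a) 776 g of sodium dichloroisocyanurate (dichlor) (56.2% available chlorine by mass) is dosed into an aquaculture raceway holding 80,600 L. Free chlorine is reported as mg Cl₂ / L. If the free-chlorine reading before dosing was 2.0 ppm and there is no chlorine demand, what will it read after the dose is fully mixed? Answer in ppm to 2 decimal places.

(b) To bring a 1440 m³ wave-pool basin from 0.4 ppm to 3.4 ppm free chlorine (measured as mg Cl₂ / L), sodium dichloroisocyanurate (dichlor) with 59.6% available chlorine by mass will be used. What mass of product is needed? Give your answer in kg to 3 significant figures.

(a) 7.41 ppm; (b) 7.25 kg

(a) Available chlorine delivered: 776 g × 0.562 = 436.1 g as Cl₂.
(a) Concentration rise: 436.1 g / 80,600 L = 5.411 mg/L = 5.41 ppm.
(a) Final FC: 2.0 + 5.41 = 7.41 ppm.

(b) Volume: 1440 m³ = 1,440,000 L.
(b) Chlorine deficit: 3.4 − 0.4 = 3 ppm = 3 mg/L as Cl₂.
(b) Cl₂ equivalent needed: 3 mg/L × 1,440,000 L = 4,320,000 mg = 4320 g.
(b) Product at 59.6% available chlorine: 4320 / 0.596 = 7248 g.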